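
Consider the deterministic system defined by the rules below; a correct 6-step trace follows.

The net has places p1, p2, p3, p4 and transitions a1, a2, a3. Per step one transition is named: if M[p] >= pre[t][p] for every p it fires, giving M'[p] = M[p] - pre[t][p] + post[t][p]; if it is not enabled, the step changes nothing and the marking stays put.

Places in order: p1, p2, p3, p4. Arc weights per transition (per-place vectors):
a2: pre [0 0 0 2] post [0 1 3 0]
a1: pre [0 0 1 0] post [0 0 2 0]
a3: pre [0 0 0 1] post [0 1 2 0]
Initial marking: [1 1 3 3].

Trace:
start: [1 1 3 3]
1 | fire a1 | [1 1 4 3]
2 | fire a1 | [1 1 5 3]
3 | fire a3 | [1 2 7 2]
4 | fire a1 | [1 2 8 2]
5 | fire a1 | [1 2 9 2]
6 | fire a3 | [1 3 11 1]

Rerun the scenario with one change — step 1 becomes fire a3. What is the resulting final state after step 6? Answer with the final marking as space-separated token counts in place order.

(re-executing from step 1 with the substitution; state before step 1: [1 1 3 3])
1 | fire a3 | [1 2 5 2]
2 | fire a1 | [1 2 6 2]
3 | fire a3 | [1 3 8 1]
4 | fire a1 | [1 3 9 1]
5 | fire a1 | [1 3 10 1]
6 | fire a3 | [1 4 12 0]

1 4 12 0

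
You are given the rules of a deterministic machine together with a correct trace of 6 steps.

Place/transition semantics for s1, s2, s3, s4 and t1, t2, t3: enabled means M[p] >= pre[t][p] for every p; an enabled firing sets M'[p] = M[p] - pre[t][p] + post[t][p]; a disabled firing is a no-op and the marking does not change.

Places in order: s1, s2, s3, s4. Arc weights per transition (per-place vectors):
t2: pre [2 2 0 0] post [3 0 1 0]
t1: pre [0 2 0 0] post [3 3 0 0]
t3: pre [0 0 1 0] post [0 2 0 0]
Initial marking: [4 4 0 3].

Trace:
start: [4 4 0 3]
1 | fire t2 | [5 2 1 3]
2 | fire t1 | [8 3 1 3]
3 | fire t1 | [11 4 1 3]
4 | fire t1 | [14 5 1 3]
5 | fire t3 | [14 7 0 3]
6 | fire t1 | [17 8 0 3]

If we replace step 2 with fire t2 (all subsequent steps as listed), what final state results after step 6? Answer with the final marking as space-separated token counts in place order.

9 3 1 3

(re-executing from step 2 with the substitution; state before step 2: [5 2 1 3])
2 | fire t2 | [6 0 2 3]
3 | fire t1 | [6 0 2 3]
4 | fire t1 | [6 0 2 3]
5 | fire t3 | [6 2 1 3]
6 | fire t1 | [9 3 1 3]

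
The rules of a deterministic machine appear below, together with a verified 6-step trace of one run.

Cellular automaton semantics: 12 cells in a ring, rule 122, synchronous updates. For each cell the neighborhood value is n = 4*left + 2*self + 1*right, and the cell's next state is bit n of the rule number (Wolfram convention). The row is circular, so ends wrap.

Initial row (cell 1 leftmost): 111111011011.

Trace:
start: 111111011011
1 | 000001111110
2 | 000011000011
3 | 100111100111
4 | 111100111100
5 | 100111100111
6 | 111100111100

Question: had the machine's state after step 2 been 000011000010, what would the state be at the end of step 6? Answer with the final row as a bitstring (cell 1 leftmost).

state after step 2 := 000011000010
3 | 000111100101
4 | 101100111010
5 | 011111101101
6 | 110000111110

110000111110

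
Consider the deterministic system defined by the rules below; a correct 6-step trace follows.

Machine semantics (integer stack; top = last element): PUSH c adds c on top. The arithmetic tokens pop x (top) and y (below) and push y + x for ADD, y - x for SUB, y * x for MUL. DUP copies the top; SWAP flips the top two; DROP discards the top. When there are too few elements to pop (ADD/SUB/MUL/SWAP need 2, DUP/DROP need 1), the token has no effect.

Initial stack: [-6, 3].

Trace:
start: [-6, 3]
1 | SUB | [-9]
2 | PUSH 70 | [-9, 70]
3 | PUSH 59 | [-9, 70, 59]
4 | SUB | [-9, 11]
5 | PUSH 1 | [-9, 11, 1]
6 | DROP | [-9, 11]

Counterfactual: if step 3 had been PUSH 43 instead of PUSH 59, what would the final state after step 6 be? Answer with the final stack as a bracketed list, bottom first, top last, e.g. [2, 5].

(re-executing from step 3 with the substitution; state before step 3: [-9, 70])
3 | PUSH 43 | [-9, 70, 43]
4 | SUB | [-9, 27]
5 | PUSH 1 | [-9, 27, 1]
6 | DROP | [-9, 27]

[-9, 27]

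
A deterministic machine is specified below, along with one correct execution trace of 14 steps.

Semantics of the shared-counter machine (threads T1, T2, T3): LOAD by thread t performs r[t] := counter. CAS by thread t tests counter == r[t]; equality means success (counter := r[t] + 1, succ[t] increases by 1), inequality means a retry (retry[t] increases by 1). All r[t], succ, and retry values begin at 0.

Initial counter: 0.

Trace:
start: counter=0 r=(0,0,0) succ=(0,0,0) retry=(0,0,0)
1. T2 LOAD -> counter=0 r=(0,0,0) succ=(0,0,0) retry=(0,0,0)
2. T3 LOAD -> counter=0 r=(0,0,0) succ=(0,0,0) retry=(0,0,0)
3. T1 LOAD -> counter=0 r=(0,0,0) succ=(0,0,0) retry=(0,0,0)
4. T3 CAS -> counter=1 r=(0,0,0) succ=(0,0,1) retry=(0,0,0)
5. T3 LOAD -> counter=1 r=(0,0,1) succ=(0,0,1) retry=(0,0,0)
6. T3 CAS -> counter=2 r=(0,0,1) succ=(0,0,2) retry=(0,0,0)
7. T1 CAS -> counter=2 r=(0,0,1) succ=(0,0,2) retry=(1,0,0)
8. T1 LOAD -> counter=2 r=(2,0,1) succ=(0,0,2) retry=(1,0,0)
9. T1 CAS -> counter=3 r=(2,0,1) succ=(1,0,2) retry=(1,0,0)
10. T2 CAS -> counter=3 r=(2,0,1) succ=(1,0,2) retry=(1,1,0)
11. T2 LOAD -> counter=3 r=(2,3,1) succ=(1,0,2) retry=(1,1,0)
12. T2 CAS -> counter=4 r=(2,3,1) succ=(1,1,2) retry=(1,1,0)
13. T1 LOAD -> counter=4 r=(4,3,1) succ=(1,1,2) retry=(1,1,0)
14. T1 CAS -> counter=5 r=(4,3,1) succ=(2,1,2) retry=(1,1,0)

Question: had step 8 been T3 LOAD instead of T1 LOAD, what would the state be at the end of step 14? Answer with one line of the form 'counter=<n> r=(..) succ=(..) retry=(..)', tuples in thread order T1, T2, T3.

(re-executing from step 8 with the substitution; state before step 8: counter=2 r=(0,0,1) succ=(0,0,2) retry=(1,0,0))
8. T3 LOAD -> counter=2 r=(0,0,2) succ=(0,0,2) retry=(1,0,0)
9. T1 CAS -> counter=2 r=(0,0,2) succ=(0,0,2) retry=(2,0,0)
10. T2 CAS -> counter=2 r=(0,0,2) succ=(0,0,2) retry=(2,1,0)
11. T2 LOAD -> counter=2 r=(0,2,2) succ=(0,0,2) retry=(2,1,0)
12. T2 CAS -> counter=3 r=(0,2,2) succ=(0,1,2) retry=(2,1,0)
13. T1 LOAD -> counter=3 r=(3,2,2) succ=(0,1,2) retry=(2,1,0)
14. T1 CAS -> counter=4 r=(3,2,2) succ=(1,1,2) retry=(2,1,0)

counter=4 r=(3,2,2) succ=(1,1,2) retry=(2,1,0)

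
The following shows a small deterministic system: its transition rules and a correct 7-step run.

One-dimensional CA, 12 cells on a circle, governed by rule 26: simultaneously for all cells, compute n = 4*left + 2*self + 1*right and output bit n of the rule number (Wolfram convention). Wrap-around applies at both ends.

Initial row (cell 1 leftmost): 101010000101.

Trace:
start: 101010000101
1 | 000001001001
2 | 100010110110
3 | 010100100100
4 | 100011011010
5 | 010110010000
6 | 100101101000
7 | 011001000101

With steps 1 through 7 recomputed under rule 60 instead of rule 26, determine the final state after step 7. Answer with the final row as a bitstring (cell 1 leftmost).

110010010101

(re-executing steps 1..7 under rule 60; state before step 1: 101010000101)
1 | 011111000111
2 | 110000100100
3 | 101000110110
4 | 111100101101
5 | 000010111011
6 | 100011100110
7 | 110010010101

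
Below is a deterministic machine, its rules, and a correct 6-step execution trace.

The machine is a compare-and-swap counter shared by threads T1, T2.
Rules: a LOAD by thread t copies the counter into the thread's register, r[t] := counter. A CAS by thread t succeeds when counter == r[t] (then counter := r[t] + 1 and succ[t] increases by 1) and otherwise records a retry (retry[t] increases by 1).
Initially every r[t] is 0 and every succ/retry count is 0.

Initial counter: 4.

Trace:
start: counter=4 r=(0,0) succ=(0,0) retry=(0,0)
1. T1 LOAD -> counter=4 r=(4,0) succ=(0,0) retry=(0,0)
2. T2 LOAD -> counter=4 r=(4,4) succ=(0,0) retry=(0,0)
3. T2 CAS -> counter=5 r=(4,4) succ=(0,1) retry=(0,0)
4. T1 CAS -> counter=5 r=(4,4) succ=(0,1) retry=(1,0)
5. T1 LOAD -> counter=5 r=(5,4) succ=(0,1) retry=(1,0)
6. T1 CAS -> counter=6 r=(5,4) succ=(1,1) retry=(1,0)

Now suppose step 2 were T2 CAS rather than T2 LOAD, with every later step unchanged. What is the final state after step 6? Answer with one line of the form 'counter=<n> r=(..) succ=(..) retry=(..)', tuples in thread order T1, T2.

counter=6 r=(5,0) succ=(2,0) retry=(0,2)

(re-executing from step 2 with the substitution; state before step 2: counter=4 r=(4,0) succ=(0,0) retry=(0,0))
2. T2 CAS -> counter=4 r=(4,0) succ=(0,0) retry=(0,1)
3. T2 CAS -> counter=4 r=(4,0) succ=(0,0) retry=(0,2)
4. T1 CAS -> counter=5 r=(4,0) succ=(1,0) retry=(0,2)
5. T1 LOAD -> counter=5 r=(5,0) succ=(1,0) retry=(0,2)
6. T1 CAS -> counter=6 r=(5,0) succ=(2,0) retry=(0,2)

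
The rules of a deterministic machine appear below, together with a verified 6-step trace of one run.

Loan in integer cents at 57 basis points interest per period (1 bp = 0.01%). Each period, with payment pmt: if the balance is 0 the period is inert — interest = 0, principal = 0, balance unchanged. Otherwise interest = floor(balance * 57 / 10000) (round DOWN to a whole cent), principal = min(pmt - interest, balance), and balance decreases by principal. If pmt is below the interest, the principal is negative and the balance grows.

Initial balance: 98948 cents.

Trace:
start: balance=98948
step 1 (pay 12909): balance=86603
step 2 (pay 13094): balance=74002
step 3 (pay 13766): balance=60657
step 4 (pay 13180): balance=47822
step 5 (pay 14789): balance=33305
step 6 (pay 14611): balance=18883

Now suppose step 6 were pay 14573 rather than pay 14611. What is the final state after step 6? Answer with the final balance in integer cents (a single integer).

18921

(re-executing from step 6 with the substitution; state before step 6: balance=33305)
step 6 (pay 14573): balance=18921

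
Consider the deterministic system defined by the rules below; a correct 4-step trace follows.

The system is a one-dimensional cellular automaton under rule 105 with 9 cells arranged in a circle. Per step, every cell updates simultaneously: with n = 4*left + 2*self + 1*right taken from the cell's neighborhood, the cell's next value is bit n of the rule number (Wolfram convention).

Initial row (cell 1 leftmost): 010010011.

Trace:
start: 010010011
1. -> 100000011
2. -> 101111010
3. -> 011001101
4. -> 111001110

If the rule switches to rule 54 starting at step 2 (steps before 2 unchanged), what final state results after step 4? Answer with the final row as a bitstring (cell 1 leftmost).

(re-executing steps 2..4 under rule 54; state before step 2: 100000011)
2. -> 010000100
3. -> 111001110
4. -> 000110001

000110001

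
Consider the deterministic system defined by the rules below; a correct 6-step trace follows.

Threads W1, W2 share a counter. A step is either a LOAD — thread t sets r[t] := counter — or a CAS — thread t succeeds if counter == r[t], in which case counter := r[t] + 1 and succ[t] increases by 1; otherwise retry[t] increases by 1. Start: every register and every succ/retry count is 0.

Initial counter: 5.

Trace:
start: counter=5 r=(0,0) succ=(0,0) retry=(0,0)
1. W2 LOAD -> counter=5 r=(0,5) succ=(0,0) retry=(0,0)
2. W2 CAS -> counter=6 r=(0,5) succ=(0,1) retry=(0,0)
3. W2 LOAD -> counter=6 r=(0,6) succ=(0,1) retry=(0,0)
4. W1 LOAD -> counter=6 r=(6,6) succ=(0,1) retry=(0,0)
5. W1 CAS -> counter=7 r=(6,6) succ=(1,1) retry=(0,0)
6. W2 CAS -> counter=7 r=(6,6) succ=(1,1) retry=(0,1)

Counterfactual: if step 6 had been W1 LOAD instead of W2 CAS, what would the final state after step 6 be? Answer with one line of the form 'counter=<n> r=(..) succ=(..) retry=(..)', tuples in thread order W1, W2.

(re-executing from step 6 with the substitution; state before step 6: counter=7 r=(6,6) succ=(1,1) retry=(0,0))
6. W1 LOAD -> counter=7 r=(7,6) succ=(1,1) retry=(0,0)

counter=7 r=(7,6) succ=(1,1) retry=(0,0)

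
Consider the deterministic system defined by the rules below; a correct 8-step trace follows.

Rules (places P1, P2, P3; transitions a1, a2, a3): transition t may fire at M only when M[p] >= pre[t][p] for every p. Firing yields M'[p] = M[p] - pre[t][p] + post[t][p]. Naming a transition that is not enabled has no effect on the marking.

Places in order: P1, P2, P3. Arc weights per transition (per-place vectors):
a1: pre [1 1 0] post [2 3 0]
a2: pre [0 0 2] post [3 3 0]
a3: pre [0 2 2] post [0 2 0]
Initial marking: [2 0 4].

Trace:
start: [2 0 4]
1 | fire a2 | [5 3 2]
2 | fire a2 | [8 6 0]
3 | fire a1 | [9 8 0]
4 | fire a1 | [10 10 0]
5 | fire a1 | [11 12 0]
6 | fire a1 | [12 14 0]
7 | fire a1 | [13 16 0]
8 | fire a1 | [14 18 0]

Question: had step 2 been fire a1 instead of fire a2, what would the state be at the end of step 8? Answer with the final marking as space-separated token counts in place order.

(re-executing from step 2 with the substitution; state before step 2: [5 3 2])
2 | fire a1 | [6 5 2]
3 | fire a1 | [7 7 2]
4 | fire a1 | [8 9 2]
5 | fire a1 | [9 11 2]
6 | fire a1 | [10 13 2]
7 | fire a1 | [11 15 2]
8 | fire a1 | [12 17 2]

12 17 2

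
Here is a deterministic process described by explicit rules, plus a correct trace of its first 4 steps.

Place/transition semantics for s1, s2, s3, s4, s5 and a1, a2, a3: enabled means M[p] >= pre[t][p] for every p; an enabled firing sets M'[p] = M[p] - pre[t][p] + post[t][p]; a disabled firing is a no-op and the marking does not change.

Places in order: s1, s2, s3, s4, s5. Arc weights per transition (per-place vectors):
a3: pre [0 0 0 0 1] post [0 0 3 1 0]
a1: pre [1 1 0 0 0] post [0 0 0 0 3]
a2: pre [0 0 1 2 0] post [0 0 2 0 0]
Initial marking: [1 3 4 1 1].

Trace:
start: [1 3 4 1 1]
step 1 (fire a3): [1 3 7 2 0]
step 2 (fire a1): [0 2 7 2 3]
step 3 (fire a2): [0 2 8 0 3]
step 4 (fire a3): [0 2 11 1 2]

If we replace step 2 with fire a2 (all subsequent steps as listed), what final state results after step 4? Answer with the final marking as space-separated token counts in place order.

1 3 8 0 0

(re-executing from step 2 with the substitution; state before step 2: [1 3 7 2 0])
step 2 (fire a2): [1 3 8 0 0]
step 3 (fire a2): [1 3 8 0 0]
step 4 (fire a3): [1 3 8 0 0]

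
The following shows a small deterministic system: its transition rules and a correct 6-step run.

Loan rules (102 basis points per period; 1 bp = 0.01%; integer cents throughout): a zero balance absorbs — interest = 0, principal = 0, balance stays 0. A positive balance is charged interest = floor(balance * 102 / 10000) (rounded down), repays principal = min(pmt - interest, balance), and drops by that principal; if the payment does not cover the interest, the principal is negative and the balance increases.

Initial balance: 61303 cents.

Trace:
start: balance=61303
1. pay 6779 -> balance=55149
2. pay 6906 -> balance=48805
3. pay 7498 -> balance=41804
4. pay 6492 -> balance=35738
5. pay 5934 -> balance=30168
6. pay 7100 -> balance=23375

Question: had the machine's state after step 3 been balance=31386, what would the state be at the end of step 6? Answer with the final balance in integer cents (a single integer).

state after step 3 := balance=31386
4. pay 6492 -> balance=25214
5. pay 5934 -> balance=19537
6. pay 7100 -> balance=12636

12636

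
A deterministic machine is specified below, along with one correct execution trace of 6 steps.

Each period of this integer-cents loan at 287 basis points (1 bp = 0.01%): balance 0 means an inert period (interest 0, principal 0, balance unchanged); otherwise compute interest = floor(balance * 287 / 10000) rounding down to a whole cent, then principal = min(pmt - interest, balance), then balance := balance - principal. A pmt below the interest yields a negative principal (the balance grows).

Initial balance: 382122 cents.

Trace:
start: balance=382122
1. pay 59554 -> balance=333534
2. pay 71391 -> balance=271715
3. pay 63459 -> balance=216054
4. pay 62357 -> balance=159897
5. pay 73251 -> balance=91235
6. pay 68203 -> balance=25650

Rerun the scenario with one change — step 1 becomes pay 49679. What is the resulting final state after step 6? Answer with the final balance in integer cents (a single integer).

37024

(re-executing from step 1 with the substitution; state before step 1: balance=382122)
1. pay 49679 -> balance=343409
2. pay 71391 -> balance=281873
3. pay 63459 -> balance=226503
4. pay 62357 -> balance=170646
5. pay 73251 -> balance=102292
6. pay 68203 -> balance=37024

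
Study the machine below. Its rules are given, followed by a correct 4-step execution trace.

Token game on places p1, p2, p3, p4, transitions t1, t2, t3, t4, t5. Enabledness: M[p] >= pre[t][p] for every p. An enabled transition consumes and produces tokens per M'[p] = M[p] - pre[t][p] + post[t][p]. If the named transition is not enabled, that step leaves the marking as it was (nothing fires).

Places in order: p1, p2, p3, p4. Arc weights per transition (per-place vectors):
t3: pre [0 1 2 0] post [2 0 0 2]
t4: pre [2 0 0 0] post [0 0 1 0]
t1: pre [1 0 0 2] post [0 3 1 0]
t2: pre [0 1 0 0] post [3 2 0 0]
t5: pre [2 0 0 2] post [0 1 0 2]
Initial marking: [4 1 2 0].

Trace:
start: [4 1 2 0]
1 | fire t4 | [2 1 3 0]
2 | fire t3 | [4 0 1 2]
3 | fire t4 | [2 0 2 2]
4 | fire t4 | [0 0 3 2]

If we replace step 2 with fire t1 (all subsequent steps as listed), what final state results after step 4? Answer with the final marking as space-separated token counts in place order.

0 1 4 0

(re-executing from step 2 with the substitution; state before step 2: [2 1 3 0])
2 | fire t1 | [2 1 3 0]
3 | fire t4 | [0 1 4 0]
4 | fire t4 | [0 1 4 0]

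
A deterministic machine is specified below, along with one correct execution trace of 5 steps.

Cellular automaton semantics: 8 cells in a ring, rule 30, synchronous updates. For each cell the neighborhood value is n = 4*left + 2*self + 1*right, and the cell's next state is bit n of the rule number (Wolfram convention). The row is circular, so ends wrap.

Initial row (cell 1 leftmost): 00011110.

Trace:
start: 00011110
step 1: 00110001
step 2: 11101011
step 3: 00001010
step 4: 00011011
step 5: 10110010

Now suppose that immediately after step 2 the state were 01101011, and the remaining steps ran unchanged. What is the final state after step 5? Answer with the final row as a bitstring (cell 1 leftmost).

state after step 2 := 01101011
step 3: 01001010
step 4: 11111011
step 5: 00000010

00000010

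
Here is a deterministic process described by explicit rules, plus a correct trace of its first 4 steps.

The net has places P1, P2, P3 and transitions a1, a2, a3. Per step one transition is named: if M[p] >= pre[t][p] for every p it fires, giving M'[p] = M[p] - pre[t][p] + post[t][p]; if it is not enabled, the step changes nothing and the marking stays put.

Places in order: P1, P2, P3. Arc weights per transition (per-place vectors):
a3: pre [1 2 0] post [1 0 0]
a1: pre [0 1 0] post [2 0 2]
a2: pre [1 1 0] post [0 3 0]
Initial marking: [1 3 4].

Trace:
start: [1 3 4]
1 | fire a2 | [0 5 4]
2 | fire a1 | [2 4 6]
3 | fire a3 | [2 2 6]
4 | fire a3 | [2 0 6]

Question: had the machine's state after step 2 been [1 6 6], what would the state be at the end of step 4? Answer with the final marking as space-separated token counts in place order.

1 2 6

state after step 2 := [1 6 6]
3 | fire a3 | [1 4 6]
4 | fire a3 | [1 2 6]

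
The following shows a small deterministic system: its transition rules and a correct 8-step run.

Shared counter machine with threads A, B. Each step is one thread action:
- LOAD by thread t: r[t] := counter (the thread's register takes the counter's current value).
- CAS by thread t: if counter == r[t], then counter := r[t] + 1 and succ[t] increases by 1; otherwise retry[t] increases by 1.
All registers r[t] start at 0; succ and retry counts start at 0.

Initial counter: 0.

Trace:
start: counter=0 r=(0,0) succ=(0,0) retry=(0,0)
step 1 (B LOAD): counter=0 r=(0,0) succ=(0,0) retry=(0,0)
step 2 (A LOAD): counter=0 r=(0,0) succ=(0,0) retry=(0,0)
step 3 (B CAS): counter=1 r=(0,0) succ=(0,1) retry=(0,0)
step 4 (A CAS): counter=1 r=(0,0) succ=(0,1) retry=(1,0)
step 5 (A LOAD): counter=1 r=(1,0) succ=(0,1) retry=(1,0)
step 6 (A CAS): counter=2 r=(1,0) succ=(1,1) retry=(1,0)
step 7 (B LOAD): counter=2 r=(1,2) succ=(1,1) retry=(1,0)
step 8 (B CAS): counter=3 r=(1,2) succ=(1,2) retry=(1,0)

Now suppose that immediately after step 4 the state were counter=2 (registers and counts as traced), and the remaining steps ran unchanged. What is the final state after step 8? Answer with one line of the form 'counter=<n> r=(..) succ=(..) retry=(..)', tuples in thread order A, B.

state after step 4 := counter=2 r=(0,0) succ=(0,1) retry=(1,0)
step 5 (A LOAD): counter=2 r=(2,0) succ=(0,1) retry=(1,0)
step 6 (A CAS): counter=3 r=(2,0) succ=(1,1) retry=(1,0)
step 7 (B LOAD): counter=3 r=(2,3) succ=(1,1) retry=(1,0)
step 8 (B CAS): counter=4 r=(2,3) succ=(1,2) retry=(1,0)

counter=4 r=(2,3) succ=(1,2) retry=(1,0)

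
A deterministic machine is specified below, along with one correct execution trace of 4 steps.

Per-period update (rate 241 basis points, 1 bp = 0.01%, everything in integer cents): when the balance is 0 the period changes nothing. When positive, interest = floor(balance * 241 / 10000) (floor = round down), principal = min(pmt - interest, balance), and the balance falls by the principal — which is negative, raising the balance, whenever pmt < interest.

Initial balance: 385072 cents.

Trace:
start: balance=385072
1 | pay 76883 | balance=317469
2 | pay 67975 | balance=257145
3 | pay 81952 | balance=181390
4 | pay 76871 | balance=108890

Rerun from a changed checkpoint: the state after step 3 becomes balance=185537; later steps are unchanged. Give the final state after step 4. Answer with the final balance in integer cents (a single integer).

113137

state after step 3 := balance=185537
4 | pay 76871 | balance=113137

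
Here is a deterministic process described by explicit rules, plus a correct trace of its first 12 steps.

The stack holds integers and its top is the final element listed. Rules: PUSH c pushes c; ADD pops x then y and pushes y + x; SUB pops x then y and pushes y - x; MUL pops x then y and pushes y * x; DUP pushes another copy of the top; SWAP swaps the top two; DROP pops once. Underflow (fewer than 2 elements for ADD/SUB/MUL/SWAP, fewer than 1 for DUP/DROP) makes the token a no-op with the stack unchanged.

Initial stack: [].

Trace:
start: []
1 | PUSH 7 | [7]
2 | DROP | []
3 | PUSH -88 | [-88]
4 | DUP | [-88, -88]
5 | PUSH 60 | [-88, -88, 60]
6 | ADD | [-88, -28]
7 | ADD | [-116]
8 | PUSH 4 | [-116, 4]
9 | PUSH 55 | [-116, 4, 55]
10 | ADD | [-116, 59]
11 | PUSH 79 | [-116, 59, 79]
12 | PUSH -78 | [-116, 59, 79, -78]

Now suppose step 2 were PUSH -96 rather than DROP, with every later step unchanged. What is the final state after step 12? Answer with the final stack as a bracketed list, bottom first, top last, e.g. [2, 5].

[7, -96, -116, 59, 79, -78]

(re-executing from step 2 with the substitution; state before step 2: [7])
2 | PUSH -96 | [7, -96]
3 | PUSH -88 | [7, -96, -88]
4 | DUP | [7, -96, -88, -88]
5 | PUSH 60 | [7, -96, -88, -88, 60]
6 | ADD | [7, -96, -88, -28]
7 | ADD | [7, -96, -116]
8 | PUSH 4 | [7, -96, -116, 4]
9 | PUSH 55 | [7, -96, -116, 4, 55]
10 | ADD | [7, -96, -116, 59]
11 | PUSH 79 | [7, -96, -116, 59, 79]
12 | PUSH -78 | [7, -96, -116, 59, 79, -78]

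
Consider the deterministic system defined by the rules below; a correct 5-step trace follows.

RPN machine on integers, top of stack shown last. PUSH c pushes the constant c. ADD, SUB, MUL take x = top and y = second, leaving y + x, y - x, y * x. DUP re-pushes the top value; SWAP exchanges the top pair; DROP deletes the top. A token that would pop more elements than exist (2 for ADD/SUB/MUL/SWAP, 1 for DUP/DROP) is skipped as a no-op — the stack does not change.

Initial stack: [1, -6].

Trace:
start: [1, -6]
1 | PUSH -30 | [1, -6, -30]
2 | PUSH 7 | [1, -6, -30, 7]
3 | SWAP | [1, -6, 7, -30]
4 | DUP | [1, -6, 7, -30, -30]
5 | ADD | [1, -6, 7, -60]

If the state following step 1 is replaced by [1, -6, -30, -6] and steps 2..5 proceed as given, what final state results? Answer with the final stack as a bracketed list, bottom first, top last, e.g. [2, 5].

state after step 1 := [1, -6, -30, -6]
2 | PUSH 7 | [1, -6, -30, -6, 7]
3 | SWAP | [1, -6, -30, 7, -6]
4 | DUP | [1, -6, -30, 7, -6, -6]
5 | ADD | [1, -6, -30, 7, -12]

[1, -6, -30, 7, -12]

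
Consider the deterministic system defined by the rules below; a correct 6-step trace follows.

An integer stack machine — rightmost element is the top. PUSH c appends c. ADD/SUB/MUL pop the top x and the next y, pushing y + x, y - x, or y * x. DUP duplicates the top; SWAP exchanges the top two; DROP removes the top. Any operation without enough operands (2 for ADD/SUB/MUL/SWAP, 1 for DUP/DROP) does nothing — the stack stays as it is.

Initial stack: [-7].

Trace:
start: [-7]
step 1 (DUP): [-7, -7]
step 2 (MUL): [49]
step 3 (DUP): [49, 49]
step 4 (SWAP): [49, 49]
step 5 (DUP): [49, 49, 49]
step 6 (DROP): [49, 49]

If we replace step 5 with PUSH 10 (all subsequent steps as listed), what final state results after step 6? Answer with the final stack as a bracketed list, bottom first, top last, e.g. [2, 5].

[49, 49]

(re-executing from step 5 with the substitution; state before step 5: [49, 49])
step 5 (PUSH 10): [49, 49, 10]
step 6 (DROP): [49, 49]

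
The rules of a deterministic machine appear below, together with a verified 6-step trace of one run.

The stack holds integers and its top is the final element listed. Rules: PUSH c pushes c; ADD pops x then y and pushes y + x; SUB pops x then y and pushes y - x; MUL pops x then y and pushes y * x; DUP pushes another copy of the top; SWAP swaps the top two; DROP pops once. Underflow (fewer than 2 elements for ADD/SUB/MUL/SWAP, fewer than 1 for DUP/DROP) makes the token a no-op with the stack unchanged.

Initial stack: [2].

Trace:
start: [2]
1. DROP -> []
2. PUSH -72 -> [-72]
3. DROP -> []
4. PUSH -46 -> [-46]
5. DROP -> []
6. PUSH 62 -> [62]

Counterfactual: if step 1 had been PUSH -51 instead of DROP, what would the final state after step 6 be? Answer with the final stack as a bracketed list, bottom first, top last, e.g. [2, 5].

[2, -51, 62]

(re-executing from step 1 with the substitution; state before step 1: [2])
1. PUSH -51 -> [2, -51]
2. PUSH -72 -> [2, -51, -72]
3. DROP -> [2, -51]
4. PUSH -46 -> [2, -51, -46]
5. DROP -> [2, -51]
6. PUSH 62 -> [2, -51, 62]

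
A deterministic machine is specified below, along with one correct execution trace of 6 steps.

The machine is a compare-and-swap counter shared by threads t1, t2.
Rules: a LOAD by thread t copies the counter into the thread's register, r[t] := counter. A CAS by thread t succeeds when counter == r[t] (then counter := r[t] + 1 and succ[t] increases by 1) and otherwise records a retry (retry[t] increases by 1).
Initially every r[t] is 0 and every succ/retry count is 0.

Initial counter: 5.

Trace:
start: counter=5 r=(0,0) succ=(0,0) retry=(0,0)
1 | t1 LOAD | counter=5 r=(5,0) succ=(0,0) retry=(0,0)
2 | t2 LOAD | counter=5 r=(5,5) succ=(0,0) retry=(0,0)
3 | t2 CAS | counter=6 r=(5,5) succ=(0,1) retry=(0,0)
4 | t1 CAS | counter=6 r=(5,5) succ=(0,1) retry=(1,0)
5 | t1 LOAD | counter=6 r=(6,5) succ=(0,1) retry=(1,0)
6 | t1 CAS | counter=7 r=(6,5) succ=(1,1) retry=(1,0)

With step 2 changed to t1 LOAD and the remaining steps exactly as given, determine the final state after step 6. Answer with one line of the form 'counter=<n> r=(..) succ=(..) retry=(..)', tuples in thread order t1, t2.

counter=7 r=(6,0) succ=(2,0) retry=(0,1)

(re-executing from step 2 with the substitution; state before step 2: counter=5 r=(5,0) succ=(0,0) retry=(0,0))
2 | t1 LOAD | counter=5 r=(5,0) succ=(0,0) retry=(0,0)
3 | t2 CAS | counter=5 r=(5,0) succ=(0,0) retry=(0,1)
4 | t1 CAS | counter=6 r=(5,0) succ=(1,0) retry=(0,1)
5 | t1 LOAD | counter=6 r=(6,0) succ=(1,0) retry=(0,1)
6 | t1 CAS | counter=7 r=(6,0) succ=(2,0) retry=(0,1)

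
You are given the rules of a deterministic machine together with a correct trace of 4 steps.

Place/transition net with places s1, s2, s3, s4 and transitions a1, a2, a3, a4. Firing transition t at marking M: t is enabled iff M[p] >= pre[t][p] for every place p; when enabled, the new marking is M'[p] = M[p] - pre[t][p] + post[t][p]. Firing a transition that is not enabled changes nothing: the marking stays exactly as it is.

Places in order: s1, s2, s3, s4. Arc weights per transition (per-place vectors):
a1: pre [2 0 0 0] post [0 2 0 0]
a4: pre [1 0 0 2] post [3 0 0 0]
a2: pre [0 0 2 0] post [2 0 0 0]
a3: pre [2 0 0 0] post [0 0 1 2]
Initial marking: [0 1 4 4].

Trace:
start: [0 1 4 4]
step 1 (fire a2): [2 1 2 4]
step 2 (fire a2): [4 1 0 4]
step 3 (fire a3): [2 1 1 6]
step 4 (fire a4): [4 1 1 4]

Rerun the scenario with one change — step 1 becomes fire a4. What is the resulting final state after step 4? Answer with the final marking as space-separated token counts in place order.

(re-executing from step 1 with the substitution; state before step 1: [0 1 4 4])
step 1 (fire a4): [0 1 4 4]
step 2 (fire a2): [2 1 2 4]
step 3 (fire a3): [0 1 3 6]
step 4 (fire a4): [0 1 3 6]

0 1 3 6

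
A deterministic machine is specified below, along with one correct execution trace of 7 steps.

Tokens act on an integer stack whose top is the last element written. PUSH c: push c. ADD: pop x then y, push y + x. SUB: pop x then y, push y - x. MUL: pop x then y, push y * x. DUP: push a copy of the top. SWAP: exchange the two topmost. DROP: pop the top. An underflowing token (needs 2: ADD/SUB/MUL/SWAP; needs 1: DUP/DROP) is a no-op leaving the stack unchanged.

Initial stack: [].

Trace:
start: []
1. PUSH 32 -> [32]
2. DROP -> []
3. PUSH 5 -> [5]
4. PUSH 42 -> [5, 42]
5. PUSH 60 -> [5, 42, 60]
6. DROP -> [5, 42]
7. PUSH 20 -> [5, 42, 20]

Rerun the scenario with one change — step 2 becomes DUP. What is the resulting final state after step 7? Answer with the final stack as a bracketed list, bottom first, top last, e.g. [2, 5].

[32, 32, 5, 42, 20]

(re-executing from step 2 with the substitution; state before step 2: [32])
2. DUP -> [32, 32]
3. PUSH 5 -> [32, 32, 5]
4. PUSH 42 -> [32, 32, 5, 42]
5. PUSH 60 -> [32, 32, 5, 42, 60]
6. DROP -> [32, 32, 5, 42]
7. PUSH 20 -> [32, 32, 5, 42, 20]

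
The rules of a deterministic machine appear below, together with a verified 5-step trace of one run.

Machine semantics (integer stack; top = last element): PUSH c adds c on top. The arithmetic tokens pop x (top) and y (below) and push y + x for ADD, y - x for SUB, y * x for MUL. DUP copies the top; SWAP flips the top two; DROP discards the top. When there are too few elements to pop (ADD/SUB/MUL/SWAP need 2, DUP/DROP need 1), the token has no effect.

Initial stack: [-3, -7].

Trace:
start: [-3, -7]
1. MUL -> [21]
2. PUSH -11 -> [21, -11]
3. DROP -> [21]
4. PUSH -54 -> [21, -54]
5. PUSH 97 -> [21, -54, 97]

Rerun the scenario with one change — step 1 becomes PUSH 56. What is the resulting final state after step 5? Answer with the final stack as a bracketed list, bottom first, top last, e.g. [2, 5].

[-3, -7, 56, -54, 97]

(re-executing from step 1 with the substitution; state before step 1: [-3, -7])
1. PUSH 56 -> [-3, -7, 56]
2. PUSH -11 -> [-3, -7, 56, -11]
3. DROP -> [-3, -7, 56]
4. PUSH -54 -> [-3, -7, 56, -54]
5. PUSH 97 -> [-3, -7, 56, -54, 97]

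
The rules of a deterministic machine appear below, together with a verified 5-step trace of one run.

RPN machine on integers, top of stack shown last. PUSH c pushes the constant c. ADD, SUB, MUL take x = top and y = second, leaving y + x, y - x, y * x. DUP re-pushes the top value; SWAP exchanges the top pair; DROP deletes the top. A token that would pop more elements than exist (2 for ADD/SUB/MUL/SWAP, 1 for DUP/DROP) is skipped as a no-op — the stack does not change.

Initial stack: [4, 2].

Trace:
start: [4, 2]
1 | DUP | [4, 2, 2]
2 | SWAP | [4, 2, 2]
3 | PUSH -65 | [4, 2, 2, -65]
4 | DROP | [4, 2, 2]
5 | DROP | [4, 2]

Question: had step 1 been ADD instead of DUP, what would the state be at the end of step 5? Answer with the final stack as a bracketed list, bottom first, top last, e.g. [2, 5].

[]

(re-executing from step 1 with the substitution; state before step 1: [4, 2])
1 | ADD | [6]
2 | SWAP | [6]
3 | PUSH -65 | [6, -65]
4 | DROP | [6]
5 | DROP | []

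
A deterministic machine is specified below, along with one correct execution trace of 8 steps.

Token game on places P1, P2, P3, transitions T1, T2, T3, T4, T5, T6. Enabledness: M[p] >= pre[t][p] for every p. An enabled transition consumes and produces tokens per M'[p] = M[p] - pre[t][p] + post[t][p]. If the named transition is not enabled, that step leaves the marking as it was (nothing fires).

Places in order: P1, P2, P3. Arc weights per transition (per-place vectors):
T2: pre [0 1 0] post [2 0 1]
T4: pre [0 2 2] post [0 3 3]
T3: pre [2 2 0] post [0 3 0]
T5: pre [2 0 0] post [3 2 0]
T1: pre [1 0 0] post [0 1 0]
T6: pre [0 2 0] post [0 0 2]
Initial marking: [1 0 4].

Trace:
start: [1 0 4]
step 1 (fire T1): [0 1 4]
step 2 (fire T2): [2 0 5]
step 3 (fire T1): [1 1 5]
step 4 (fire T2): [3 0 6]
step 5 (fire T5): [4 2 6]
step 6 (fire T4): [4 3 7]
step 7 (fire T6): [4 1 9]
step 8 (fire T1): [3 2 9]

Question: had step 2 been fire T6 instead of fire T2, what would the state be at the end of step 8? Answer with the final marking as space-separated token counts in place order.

(re-executing from step 2 with the substitution; state before step 2: [0 1 4])
step 2 (fire T6): [0 1 4]
step 3 (fire T1): [0 1 4]
step 4 (fire T2): [2 0 5]
step 5 (fire T5): [3 2 5]
step 6 (fire T4): [3 3 6]
step 7 (fire T6): [3 1 8]
step 8 (fire T1): [2 2 8]

2 2 8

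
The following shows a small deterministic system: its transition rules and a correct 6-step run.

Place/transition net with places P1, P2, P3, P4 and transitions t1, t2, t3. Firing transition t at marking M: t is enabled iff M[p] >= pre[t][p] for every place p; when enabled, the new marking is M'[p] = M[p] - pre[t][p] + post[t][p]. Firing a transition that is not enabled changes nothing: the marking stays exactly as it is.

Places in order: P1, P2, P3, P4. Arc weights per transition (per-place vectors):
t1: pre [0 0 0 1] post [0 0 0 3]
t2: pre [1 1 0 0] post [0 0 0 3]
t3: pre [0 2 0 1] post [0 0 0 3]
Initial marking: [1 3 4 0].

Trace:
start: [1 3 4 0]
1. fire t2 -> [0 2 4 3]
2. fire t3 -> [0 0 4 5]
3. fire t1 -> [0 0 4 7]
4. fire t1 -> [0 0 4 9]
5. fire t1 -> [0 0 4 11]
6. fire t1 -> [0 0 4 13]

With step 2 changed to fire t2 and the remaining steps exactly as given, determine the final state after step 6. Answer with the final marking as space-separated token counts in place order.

0 2 4 11

(re-executing from step 2 with the substitution; state before step 2: [0 2 4 3])
2. fire t2 -> [0 2 4 3]
3. fire t1 -> [0 2 4 5]
4. fire t1 -> [0 2 4 7]
5. fire t1 -> [0 2 4 9]
6. fire t1 -> [0 2 4 11]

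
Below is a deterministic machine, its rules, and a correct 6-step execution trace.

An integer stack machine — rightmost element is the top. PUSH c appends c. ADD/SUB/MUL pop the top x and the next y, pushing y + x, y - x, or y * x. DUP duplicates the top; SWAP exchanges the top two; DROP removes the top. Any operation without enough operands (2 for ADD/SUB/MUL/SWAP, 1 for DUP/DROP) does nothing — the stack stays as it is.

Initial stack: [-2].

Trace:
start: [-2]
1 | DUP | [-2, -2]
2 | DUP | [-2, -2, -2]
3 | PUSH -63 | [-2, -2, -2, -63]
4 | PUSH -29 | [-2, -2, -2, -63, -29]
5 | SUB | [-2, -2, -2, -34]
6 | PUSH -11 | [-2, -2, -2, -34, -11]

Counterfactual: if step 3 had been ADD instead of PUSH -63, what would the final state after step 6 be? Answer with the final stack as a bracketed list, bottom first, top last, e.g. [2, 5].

[-2, 25, -11]

(re-executing from step 3 with the substitution; state before step 3: [-2, -2, -2])
3 | ADD | [-2, -4]
4 | PUSH -29 | [-2, -4, -29]
5 | SUB | [-2, 25]
6 | PUSH -11 | [-2, 25, -11]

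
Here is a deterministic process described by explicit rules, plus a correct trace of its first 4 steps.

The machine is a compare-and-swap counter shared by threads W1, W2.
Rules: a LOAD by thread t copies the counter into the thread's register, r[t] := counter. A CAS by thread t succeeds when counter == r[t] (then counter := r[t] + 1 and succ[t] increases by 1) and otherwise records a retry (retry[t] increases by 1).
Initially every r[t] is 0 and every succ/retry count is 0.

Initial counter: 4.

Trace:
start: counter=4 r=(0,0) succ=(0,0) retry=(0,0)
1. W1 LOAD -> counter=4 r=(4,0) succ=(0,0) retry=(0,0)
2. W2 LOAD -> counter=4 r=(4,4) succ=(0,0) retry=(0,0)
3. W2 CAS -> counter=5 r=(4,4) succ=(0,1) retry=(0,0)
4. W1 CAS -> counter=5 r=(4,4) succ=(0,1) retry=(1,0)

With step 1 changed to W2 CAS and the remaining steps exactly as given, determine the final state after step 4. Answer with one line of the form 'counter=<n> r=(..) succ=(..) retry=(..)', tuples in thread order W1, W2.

(re-executing from step 1 with the substitution; state before step 1: counter=4 r=(0,0) succ=(0,0) retry=(0,0))
1. W2 CAS -> counter=4 r=(0,0) succ=(0,0) retry=(0,1)
2. W2 LOAD -> counter=4 r=(0,4) succ=(0,0) retry=(0,1)
3. W2 CAS -> counter=5 r=(0,4) succ=(0,1) retry=(0,1)
4. W1 CAS -> counter=5 r=(0,4) succ=(0,1) retry=(1,1)

counter=5 r=(0,4) succ=(0,1) retry=(1,1)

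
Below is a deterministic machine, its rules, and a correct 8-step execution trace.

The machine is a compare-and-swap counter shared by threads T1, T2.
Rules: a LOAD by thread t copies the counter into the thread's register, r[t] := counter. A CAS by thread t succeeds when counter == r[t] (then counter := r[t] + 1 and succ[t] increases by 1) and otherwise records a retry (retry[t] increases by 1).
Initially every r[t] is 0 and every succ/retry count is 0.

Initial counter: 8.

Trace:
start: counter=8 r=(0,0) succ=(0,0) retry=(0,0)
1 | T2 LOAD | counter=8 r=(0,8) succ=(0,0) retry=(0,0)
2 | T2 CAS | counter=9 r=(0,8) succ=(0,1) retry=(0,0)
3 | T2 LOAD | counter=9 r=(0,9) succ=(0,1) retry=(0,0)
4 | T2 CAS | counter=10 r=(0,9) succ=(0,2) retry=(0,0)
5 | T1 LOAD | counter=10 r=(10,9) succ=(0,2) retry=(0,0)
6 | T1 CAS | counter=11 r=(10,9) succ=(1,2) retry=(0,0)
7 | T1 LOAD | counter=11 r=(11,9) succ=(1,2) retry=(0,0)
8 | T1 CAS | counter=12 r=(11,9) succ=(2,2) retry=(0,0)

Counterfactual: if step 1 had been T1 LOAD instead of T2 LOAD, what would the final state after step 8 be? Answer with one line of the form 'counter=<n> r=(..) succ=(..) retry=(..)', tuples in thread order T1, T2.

(re-executing from step 1 with the substitution; state before step 1: counter=8 r=(0,0) succ=(0,0) retry=(0,0))
1 | T1 LOAD | counter=8 r=(8,0) succ=(0,0) retry=(0,0)
2 | T2 CAS | counter=8 r=(8,0) succ=(0,0) retry=(0,1)
3 | T2 LOAD | counter=8 r=(8,8) succ=(0,0) retry=(0,1)
4 | T2 CAS | counter=9 r=(8,8) succ=(0,1) retry=(0,1)
5 | T1 LOAD | counter=9 r=(9,8) succ=(0,1) retry=(0,1)
6 | T1 CAS | counter=10 r=(9,8) succ=(1,1) retry=(0,1)
7 | T1 LOAD | counter=10 r=(10,8) succ=(1,1) retry=(0,1)
8 | T1 CAS | counter=11 r=(10,8) succ=(2,1) retry=(0,1)

counter=11 r=(10,8) succ=(2,1) retry=(0,1)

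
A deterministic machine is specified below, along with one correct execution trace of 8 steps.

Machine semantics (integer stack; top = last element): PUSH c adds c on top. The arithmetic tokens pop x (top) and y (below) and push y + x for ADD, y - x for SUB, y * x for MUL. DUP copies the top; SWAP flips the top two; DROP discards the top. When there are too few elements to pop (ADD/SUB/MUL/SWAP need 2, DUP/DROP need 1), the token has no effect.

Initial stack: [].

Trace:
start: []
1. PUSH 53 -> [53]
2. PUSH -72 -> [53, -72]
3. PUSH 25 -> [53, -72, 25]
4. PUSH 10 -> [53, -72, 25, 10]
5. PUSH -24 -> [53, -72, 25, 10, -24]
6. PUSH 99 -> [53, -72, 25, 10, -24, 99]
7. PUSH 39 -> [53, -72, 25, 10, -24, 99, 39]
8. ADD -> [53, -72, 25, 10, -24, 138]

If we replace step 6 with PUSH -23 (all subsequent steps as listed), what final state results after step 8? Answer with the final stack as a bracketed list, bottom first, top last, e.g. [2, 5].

[53, -72, 25, 10, -24, 16]

(re-executing from step 6 with the substitution; state before step 6: [53, -72, 25, 10, -24])
6. PUSH -23 -> [53, -72, 25, 10, -24, -23]
7. PUSH 39 -> [53, -72, 25, 10, -24, -23, 39]
8. ADD -> [53, -72, 25, 10, -24, 16]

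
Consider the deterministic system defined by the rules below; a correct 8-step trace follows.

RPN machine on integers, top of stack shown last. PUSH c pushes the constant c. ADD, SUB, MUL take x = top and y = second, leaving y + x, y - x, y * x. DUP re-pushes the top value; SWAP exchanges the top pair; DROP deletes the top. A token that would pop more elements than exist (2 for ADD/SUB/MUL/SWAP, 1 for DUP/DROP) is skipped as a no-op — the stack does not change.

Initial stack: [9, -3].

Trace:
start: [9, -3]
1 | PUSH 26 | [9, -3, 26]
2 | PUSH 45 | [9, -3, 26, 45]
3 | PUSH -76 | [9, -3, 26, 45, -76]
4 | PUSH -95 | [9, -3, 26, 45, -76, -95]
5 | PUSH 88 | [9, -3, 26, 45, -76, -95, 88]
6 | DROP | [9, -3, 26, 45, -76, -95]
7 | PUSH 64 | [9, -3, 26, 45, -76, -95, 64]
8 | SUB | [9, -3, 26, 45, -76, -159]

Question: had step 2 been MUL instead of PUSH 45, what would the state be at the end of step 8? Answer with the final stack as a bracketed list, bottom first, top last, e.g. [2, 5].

(re-executing from step 2 with the substitution; state before step 2: [9, -3, 26])
2 | MUL | [9, -78]
3 | PUSH -76 | [9, -78, -76]
4 | PUSH -95 | [9, -78, -76, -95]
5 | PUSH 88 | [9, -78, -76, -95, 88]
6 | DROP | [9, -78, -76, -95]
7 | PUSH 64 | [9, -78, -76, -95, 64]
8 | SUB | [9, -78, -76, -159]

[9, -78, -76, -159]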